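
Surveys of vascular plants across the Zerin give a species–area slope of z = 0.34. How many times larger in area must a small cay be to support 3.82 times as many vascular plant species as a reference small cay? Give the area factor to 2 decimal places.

(A₂/A₁)^0.34 = 3.82, so A₂/A₁ = 3.82^(1/0.34) = 3.82^2.941
ln(A₂/A₁) = ln 3.82 / 0.34 = 1.3403 / 0.34 = 3.9419
A₂/A₁ = e^3.9419 ≈ 51.52

51.52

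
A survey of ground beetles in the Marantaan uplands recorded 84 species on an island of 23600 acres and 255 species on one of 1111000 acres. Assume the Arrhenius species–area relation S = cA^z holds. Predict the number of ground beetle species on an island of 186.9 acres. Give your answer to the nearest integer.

z = ln(255/84) / ln(1111000/23600) = 1.1104 / 3.8518 = 0.2883
c = 84 / 23600^0.2883 = 84 / 18.23 = 4.609
S₃ = 4.609 × 186.9^0.2883 = 4.609 × 4.517 ≈ 20.82

21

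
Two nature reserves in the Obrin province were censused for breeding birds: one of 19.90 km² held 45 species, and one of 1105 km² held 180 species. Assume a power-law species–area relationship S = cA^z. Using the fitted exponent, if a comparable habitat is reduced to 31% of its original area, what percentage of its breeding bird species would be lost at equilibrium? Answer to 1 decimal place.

33.2%

z = ln(180/45) / ln(1105/19.9) = 1.3863 / 4.0169 = 0.3451
S_new/S_old = (A_new/A_old)^z = 0.31^0.3451 = exp(0.3451 × -1.1712) = 0.6675
Fraction lost = 1 − 0.6675 = 0.3325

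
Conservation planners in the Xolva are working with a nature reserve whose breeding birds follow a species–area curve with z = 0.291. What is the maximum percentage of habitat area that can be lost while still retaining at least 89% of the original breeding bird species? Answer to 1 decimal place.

33.0%

Need (A_new/A_old)^0.291 = 0.89, so A_new/A_old = 0.89^(1/0.291) = 0.89^3.436
ln(A_new/A_old) = ln 0.89 / 0.291 = -0.1165 / 0.291 = -0.4005
A_new/A_old = e^-0.4005 ≈ 0.67
Fraction that can be lost = 1 − 0.67 = 0.33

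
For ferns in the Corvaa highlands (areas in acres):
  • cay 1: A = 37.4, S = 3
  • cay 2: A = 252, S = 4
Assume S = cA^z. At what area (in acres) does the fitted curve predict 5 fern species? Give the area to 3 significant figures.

z = ln(4/3) / ln(252/37.4) = 0.2877 / 1.9078 = 0.1508
c = 3 / 37.4^0.1508 = 3 / 1.727 = 1.738
A = (5/1.738)^(1/0.1508) ⇒ ln A = ln(2.878)/0.1508 = 7.0092
A = e^7.0092 ≈ 1107 acres

1110 acres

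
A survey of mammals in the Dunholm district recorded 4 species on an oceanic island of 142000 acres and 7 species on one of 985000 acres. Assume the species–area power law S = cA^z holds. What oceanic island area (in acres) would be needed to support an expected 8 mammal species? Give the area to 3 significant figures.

z = ln(7/4) / ln(985000/142000) = 0.5596 / 1.9368 = 0.2889
c = 4 / 142000^0.2889 = 4 / 30.81 = 0.1298
A = (8/0.1298)^(1/0.2889) ⇒ ln A = ln(61.62)/0.2889 = 14.2625
A = e^14.2625 ≈ 1563669 acres

1560000 acres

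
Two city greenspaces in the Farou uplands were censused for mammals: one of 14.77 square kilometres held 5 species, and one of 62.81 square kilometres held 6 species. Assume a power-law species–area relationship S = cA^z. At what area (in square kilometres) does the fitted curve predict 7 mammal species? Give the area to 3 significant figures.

214 square kilometres

z = ln(6/5) / ln(62.81/14.77) = 0.1823 / 1.4475 = 0.1260
c = 5 / 14.77^0.1260 = 5 / 1.404 = 3.562
A = (7/3.562)^(1/0.1260) ⇒ ln A = ln(1.965)/0.1260 = 5.3640
A = e^5.3640 ≈ 213.6 square kilometres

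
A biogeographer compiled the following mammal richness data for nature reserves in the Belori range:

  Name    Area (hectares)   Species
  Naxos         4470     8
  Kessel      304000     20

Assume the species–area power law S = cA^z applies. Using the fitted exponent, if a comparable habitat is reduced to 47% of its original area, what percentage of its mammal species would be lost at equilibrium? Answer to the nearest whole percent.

z = ln(20/8) / ln(304000/4470) = 0.9163 / 4.2196 = 0.2171
S_new/S_old = (A_new/A_old)^z = 0.47^0.2171 = exp(0.2171 × -0.7550) = 0.8488
Fraction lost = 1 − 0.8488 = 0.1512

15%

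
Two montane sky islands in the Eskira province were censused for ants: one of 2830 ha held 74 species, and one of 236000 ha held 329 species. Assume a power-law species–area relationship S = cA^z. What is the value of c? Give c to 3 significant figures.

5.07

z = ln(S₂/S₁) / ln(A₂/A₁) = ln(329/74) / ln(236000/2830) = 1.4920 / 4.4236 = 0.3373
c = S₁ / A₁^z = 74 / 2830^0.3373 = 74 / 14.6 = 5.07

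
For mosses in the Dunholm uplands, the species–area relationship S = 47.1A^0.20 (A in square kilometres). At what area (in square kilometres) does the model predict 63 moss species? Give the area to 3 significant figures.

4.28 square kilometres

63 = 47.1 × A^0.2  ⇒  A^0.2 = 63/47.1 = 1.338
ln A = ln(1.338) / 0.2 = 0.2909 / 0.2 = 1.4543
A = e^1.4543 ≈ 4.282 square kilometres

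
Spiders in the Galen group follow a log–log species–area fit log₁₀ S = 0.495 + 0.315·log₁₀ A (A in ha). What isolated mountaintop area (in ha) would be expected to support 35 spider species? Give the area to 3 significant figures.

35 = 3.126 × A^0.315  ⇒  A^0.315 = 35/3.126 = 11.2
ln A = ln(11.2) / 0.315 = 2.4156 / 0.315 = 7.6685
A = e^7.6685 ≈ 2140 ha

2140 ha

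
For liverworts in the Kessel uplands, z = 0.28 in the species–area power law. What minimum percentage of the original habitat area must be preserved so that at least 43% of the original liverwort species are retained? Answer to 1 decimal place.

Need (A_new/A_old)^0.28 = 0.43, so A_new/A_old = 0.43^(1/0.28) = 0.43^3.571
ln(A_new/A_old) = ln 0.43 / 0.28 = -0.8440 / 0.28 = -3.0142
A_new/A_old = e^-3.0142 ≈ 0.04909

4.9%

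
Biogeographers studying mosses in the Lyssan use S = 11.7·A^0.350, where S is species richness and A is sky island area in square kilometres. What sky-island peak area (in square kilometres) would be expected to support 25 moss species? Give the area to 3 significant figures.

8.75 square kilometres

25 = 11.7 × A^0.35  ⇒  A^0.35 = 25/11.7 = 2.137
ln A = ln(2.137) / 0.35 = 0.7593 / 0.35 = 2.1694
A = e^2.1694 ≈ 8.753 square kilometres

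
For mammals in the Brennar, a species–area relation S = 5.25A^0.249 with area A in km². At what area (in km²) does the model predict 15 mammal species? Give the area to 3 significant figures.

15 = 5.25 × A^0.249  ⇒  A^0.249 = 15/5.25 = 2.857
ln A = ln(2.857) / 0.249 = 1.0498 / 0.249 = 4.2162
A = e^4.2162 ≈ 67.77 km²

67.8 km²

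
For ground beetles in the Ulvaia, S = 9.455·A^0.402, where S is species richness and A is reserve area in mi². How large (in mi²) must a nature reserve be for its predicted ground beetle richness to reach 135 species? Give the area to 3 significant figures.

745 mi²

135 = 9.455 × A^0.402  ⇒  A^0.402 = 135/9.455 = 14.28
ln A = ln(14.28) / 0.402 = 2.6587 / 0.402 = 6.6138
A = e^6.6138 ≈ 745.3 mi²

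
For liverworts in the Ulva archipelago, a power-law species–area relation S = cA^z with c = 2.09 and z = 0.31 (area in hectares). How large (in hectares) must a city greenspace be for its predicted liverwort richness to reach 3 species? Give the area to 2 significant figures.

3.2 hectares

3 = 2.09 × A^0.31  ⇒  A^0.31 = 3/2.09 = 1.435
ln A = ln(1.435) / 0.31 = 0.3614 / 0.31 = 1.1660
A = e^1.1660 ≈ 3.209 hectares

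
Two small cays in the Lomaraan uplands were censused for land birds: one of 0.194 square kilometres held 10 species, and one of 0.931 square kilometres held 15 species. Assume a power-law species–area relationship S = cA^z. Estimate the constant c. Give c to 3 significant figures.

15.3

z = ln(S₂/S₁) / ln(A₂/A₁) = ln(15/10) / ln(0.931/0.194) = 0.4055 / 1.5684 = 0.2585
c = S₁ / A₁^z = 10 / 0.194^0.2585 = 10 / 0.6545 = 15.28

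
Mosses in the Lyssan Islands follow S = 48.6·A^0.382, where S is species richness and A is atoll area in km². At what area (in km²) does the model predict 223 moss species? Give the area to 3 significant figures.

54.0 km²

223 = 48.6 × A^0.382  ⇒  A^0.382 = 223/48.6 = 4.588
ln A = ln(4.588) / 0.382 = 1.5235 / 0.382 = 3.9883
A = e^3.9883 ≈ 53.97 km²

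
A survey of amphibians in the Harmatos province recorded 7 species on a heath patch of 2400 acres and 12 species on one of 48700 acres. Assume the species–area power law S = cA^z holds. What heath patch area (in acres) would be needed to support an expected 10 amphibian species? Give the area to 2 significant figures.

z = ln(12/7) / ln(48700/2400) = 0.5390 / 3.0102 = 0.1791
c = 7 / 2400^0.1791 = 7 / 4.029 = 1.737
A = (10/1.737)^(1/0.1791) ⇒ ln A = ln(5.756)/0.1791 = 9.7752
A = e^9.7752 ≈ 17592 acres

18000 acres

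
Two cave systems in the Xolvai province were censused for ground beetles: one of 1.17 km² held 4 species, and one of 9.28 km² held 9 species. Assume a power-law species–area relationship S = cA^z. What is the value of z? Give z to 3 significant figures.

0.392

Taking logs: ln S = ln c + z ln A, so z = (ln S₂ − ln S₁)/(ln A₂ − ln A₁).
z = ln(9/4) / ln(9.28/1.17) = ln(2.25) / ln(7.932) = 0.8109 / 2.0709 = 0.3916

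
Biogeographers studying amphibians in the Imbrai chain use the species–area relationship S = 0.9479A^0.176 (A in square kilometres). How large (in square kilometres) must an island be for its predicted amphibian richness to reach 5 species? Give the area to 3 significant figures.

5 = 0.9479 × A^0.176  ⇒  A^0.176 = 5/0.9479 = 5.275
ln A = ln(5.275) / 0.176 = 1.6629 / 0.176 = 9.4485
A = e^9.4485 ≈ 12690 square kilometres

12700 square kilometres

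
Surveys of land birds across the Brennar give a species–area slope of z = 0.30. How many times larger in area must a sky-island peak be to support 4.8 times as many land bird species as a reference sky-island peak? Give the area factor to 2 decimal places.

(A₂/A₁)^0.3 = 4.8, so A₂/A₁ = 4.8^(1/0.3) = 4.8^3.333
ln(A₂/A₁) = ln 4.8 / 0.3 = 1.5686 / 0.3 = 5.2287
A₂/A₁ = e^5.2287 ≈ 186.6

186.55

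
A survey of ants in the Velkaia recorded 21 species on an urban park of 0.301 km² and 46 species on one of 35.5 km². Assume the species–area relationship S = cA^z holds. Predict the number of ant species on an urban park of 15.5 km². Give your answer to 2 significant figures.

z = ln(46/21) / ln(35.5/0.301) = 0.7841 / 4.7702 = 0.1644
c = 21 / 0.301^0.1644 = 21 / 0.8209 = 25.58
S₃ = 25.58 × 15.5^0.1644 = 25.58 × 1.569 ≈ 40.14

40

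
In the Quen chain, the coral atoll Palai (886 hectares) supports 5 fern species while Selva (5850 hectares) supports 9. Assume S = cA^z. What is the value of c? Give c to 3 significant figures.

z = ln(S₂/S₁) / ln(A₂/A₁) = ln(9/5) / ln(5850/886) = 0.5878 / 1.8875 = 0.3114
c = S₁ / A₁^z = 5 / 886^0.3114 = 5 / 8.277 = 0.6041

0.604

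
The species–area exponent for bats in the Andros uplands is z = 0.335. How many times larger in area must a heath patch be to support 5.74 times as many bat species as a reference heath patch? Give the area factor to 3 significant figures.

(A₂/A₁)^0.335 = 5.74, so A₂/A₁ = 5.74^(1/0.335) = 5.74^2.985
ln(A₂/A₁) = ln 5.74 / 0.335 = 1.7475 / 0.335 = 5.2163
A₂/A₁ = e^5.2163 ≈ 184.3

184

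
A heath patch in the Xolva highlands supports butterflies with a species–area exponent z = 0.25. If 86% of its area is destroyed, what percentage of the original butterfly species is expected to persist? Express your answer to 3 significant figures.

S_new/S_old = (A_new/A_old)^z = 0.14^0.25
= exp(0.25 × ln 0.14) = exp(0.25 × -1.9661) = exp(-0.4915) ≈ 0.6117

61.2%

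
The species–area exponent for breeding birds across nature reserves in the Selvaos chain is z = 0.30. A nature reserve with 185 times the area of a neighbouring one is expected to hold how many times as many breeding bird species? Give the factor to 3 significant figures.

4.79

S₂/S₁ = (A₂/A₁)^z = 185^0.3
ln(S₂/S₁) = 0.3 × ln 185 = 0.3 × 5.2204 = 1.5661
S₂/S₁ = e^1.5661 ≈ 4.788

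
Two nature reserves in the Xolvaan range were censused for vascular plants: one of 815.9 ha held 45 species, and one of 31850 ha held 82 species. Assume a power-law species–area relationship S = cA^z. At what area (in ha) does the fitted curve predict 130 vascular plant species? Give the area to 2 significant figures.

z = ln(82/45) / ln(31850/815.9) = 0.6001 / 3.6645 = 0.1637
c = 45 / 815.9^0.1637 = 45 / 2.998 = 15.01
A = (130/15.01)^(1/0.1637) ⇒ ln A = ln(8.66)/0.1637 = 13.1830
A = e^13.1830 ≈ 531233 ha

530000 ha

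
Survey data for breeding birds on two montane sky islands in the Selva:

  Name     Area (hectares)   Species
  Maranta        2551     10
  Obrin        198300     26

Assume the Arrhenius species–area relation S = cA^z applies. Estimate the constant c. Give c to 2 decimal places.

z = ln(S₂/S₁) / ln(A₂/A₁) = ln(26/10) / ln(198300/2551) = 0.9555 / 4.3533 = 0.2195
c = S₁ / A₁^z = 10 / 2551^0.2195 = 10 / 5.594 = 1.788

1.79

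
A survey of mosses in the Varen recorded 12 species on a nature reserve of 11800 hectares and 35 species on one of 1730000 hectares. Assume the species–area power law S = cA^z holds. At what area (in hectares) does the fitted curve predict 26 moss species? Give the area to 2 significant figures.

z = ln(35/12) / ln(1730000/11800) = 1.0704 / 4.9878 = 0.2146
c = 12 / 11800^0.2146 = 12 / 7.48 = 1.604
A = (26/1.604)^(1/0.2146) ⇒ ln A = ln(16.21)/0.2146 = 12.9786
A = e^12.9786 ≈ 433035 hectares

430000 hectares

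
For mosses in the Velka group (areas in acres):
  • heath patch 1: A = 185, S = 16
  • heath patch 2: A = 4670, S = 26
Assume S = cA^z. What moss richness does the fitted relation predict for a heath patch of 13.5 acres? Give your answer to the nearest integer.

z = ln(26/16) / ln(4670/185) = 0.4855 / 3.2286 = 0.1504
c = 16 / 185^0.1504 = 16 / 2.192 = 7.298
S₃ = 7.298 × 13.5^0.1504 = 7.298 × 1.479 ≈ 10.79

11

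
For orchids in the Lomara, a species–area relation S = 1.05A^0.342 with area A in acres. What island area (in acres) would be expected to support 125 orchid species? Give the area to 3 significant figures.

125 = 1.05 × A^0.342  ⇒  A^0.342 = 125/1.05 = 119
ln A = ln(119) / 0.342 = 4.7795 / 0.342 = 13.9752
A = e^13.9752 ≈ 1173164 acres

1170000 acres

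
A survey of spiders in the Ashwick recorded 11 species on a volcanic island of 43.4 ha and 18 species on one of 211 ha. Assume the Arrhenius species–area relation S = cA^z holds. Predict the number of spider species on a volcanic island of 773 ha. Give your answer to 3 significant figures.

z = ln(18/11) / ln(211/43.4) = 0.4925 / 1.5814 = 0.3114
c = 11 / 43.4^0.3114 = 11 / 3.236 = 3.4
S₃ = 3.4 × 773^0.3114 = 3.4 × 7.933 ≈ 26.97

27.0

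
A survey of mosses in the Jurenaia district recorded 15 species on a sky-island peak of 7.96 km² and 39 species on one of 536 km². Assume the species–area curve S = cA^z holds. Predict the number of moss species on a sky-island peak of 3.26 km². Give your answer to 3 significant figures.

z = ln(39/15) / ln(536/7.96) = 0.9555 / 4.2097 = 0.2270
c = 15 / 7.96^0.2270 = 15 / 1.601 = 9.367
S₃ = 9.367 × 3.26^0.2270 = 9.367 × 1.308 ≈ 12.25

12.2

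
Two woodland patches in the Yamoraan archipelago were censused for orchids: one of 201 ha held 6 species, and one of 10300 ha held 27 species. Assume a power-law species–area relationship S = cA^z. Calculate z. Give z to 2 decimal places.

0.38

Taking logs: ln S = ln c + z ln A, so z = (ln S₂ − ln S₁)/(ln A₂ − ln A₁).
z = ln(27/6) / ln(10300/201) = ln(4.5) / ln(51.24) = 1.5041 / 3.9366 = 0.3821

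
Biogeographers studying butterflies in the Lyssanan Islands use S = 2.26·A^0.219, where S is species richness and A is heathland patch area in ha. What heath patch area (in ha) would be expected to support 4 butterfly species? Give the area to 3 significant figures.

13.6 ha

4 = 2.26 × A^0.219  ⇒  A^0.219 = 4/2.26 = 1.77
ln A = ln(1.77) / 0.219 = 0.5709 / 0.219 = 2.6070
A = e^2.6070 ≈ 13.56 ha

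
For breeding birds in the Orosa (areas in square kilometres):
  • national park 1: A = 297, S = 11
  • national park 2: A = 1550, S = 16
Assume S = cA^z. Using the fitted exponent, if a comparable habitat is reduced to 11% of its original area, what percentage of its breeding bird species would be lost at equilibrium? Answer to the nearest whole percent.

39%

z = ln(16/11) / ln(1550/297) = 0.3747 / 1.6523 = 0.2268
S_new/S_old = (A_new/A_old)^z = 0.11^0.2268 = exp(0.2268 × -2.2073) = 0.6062
Fraction lost = 1 − 0.6062 = 0.3938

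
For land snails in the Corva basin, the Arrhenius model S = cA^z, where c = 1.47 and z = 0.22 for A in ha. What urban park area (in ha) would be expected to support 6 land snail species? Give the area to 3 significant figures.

598 ha

6 = 1.47 × A^0.22  ⇒  A^0.22 = 6/1.47 = 4.082
ln A = ln(4.082) / 0.22 = 1.4065 / 0.22 = 6.3932
A = e^6.3932 ≈ 597.7 ha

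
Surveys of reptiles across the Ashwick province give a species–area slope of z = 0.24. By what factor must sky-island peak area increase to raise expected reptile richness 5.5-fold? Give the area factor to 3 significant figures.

(A₂/A₁)^0.24 = 5.5, so A₂/A₁ = 5.5^(1/0.24) = 5.5^4.167
ln(A₂/A₁) = ln 5.5 / 0.24 = 1.7047 / 0.24 = 7.1031
A₂/A₁ = e^7.1031 ≈ 1216

1220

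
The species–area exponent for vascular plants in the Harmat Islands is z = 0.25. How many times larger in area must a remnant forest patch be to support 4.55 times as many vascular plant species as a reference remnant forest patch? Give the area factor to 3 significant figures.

429

(A₂/A₁)^0.25 = 4.55, so A₂/A₁ = 4.55^(1/0.25) = 4.55^4
ln(A₂/A₁) = ln 4.55 / 0.25 = 1.5151 / 0.25 = 6.0605
A₂/A₁ = e^6.0605 ≈ 428.6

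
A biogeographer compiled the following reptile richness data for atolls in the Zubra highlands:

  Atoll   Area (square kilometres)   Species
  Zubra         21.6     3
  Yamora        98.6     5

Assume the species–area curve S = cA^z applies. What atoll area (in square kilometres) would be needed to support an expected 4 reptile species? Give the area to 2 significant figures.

z = ln(5/3) / ln(98.6/21.6) = 0.5108 / 1.5184 = 0.3364
c = 3 / 21.6^0.3364 = 3 / 2.812 = 1.067
A = (4/1.067)^(1/0.3364) ⇒ ln A = ln(3.749)/0.3364 = 3.9278
A = e^3.9278 ≈ 50.8 square kilometres

51 square kilometres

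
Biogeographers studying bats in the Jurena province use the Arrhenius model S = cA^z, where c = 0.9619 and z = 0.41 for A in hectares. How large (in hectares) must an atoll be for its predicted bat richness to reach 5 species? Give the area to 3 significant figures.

55.7 hectares

5 = 0.9619 × A^0.41  ⇒  A^0.41 = 5/0.9619 = 5.198
ln A = ln(5.198) / 0.41 = 1.6483 / 0.41 = 4.0202
A = e^4.0202 ≈ 55.71 hectares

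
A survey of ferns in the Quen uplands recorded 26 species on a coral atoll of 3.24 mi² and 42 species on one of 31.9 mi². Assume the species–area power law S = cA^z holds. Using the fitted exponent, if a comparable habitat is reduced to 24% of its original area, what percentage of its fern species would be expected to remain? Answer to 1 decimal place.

74.1%

z = ln(42/26) / ln(31.9/3.24) = 0.4796 / 2.2870 = 0.2097
S_new/S_old = (A_new/A_old)^z = 0.24^0.2097 = exp(0.2097 × -1.4271) = 0.7414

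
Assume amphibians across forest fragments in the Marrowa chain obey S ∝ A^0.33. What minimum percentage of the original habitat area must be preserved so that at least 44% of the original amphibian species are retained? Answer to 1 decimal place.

Need (A_new/A_old)^0.33 = 0.44, so A_new/A_old = 0.44^(1/0.33) = 0.44^3.03
ln(A_new/A_old) = ln 0.44 / 0.33 = -0.8210 / 0.33 = -2.4878
A_new/A_old = e^-2.4878 ≈ 0.08309

8.3%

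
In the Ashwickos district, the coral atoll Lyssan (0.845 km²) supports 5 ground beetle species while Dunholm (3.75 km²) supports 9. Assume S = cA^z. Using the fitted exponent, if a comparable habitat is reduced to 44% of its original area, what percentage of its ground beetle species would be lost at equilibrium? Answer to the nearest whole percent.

28%

z = ln(9/5) / ln(3.75/0.845) = 0.5878 / 1.4902 = 0.3944
S_new/S_old = (A_new/A_old)^z = 0.44^0.3944 = exp(0.3944 × -0.8210) = 0.7234
Fraction lost = 1 − 0.7234 = 0.2766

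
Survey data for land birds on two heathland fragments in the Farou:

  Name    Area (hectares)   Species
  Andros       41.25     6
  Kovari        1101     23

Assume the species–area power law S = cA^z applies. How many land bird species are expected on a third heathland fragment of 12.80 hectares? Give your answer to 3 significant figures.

z = ln(23/6) / ln(1101/41.25) = 1.3437 / 3.2843 = 0.4091
c = 6 / 41.25^0.4091 = 6 / 4.581 = 1.31
S₃ = 1.31 × 12.8^0.4091 = 1.31 × 2.838 ≈ 3.717

3.72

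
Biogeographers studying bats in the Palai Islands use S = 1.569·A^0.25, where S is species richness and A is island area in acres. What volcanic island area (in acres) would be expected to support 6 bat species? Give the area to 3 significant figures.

214 acres

6 = 1.569 × A^0.25  ⇒  A^0.25 = 6/1.569 = 3.824
ln A = ln(3.824) / 0.25 = 1.3413 / 0.25 = 5.3653
A = e^5.3653 ≈ 213.9 acres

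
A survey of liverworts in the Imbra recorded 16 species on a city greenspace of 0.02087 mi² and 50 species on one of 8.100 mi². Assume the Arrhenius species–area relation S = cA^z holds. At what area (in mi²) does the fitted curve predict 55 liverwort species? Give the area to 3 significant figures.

z = ln(50/16) / ln(8.1/0.02087) = 1.1394 / 5.9613 = 0.1911
c = 16 / 0.02087^0.1911 = 16 / 0.4773 = 33.52
A = (55/33.52)^(1/0.1911) ⇒ ln A = ln(1.641)/0.1911 = 2.5905
A = e^2.5905 ≈ 13.34 mi²

13.3 mi²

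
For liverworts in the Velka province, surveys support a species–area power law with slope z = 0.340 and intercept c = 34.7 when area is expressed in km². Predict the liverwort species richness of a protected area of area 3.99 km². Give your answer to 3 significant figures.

55.5

S = 34.7 × 3.99^0.34
ln S = ln 34.7 + 0.34 × ln 3.99 = 3.5467 + 0.34 × 1.3838 = 4.0172
S = e^4.0172 ≈ 55.55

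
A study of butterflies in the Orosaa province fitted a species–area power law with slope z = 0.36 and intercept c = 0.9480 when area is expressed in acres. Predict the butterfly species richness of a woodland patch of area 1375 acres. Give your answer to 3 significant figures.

S = 0.948 × 1375^0.36 = 0.948 × 13.48 ≈ 12.78

12.8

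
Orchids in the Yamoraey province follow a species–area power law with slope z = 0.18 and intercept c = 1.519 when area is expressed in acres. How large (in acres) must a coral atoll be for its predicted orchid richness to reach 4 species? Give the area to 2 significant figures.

220 acres

4 = 1.519 × A^0.18  ⇒  A^0.18 = 4/1.519 = 2.633
ln A = ln(2.633) / 0.18 = 0.9682 / 0.18 = 5.3791
A = e^5.3791 ≈ 216.8 acres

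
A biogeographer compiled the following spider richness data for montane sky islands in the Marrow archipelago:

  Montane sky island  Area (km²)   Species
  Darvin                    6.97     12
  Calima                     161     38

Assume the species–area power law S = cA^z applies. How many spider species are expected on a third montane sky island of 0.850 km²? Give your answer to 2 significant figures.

5.5

z = ln(38/12) / ln(161/6.97) = 1.1527 / 3.1398 = 0.3671
c = 12 / 6.97^0.3671 = 12 / 2.04 = 5.883
S₃ = 5.883 × 0.85^0.3671 = 5.883 × 0.9421 ≈ 5.542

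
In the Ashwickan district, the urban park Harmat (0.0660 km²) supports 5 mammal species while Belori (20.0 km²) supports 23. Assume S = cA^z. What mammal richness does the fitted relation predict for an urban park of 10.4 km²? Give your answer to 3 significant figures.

z = ln(23/5) / ln(20/0.066) = 1.5261 / 5.7138 = 0.2671
c = 5 / 0.066^0.2671 = 5 / 0.4839 = 10.33
S₃ = 10.33 × 10.4^0.2671 = 10.33 × 1.869 ≈ 19.31

19.3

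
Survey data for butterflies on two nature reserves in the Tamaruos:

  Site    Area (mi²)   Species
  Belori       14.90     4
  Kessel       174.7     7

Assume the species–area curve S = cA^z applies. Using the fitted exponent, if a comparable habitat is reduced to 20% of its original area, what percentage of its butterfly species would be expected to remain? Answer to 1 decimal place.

z = ln(7/4) / ln(174.7/14.9) = 0.5596 / 2.4617 = 0.2273
S_new/S_old = (A_new/A_old)^z = 0.2^0.2273 = exp(0.2273 × -1.6094) = 0.6936

69.4%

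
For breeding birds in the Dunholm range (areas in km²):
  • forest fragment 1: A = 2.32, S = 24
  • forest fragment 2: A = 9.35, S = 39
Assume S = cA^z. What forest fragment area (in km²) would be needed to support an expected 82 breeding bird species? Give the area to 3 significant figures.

79.0 km²

z = ln(39/24) / ln(9.35/2.32) = 0.4855 / 1.3938 = 0.3483
c = 24 / 2.32^0.3483 = 24 / 1.341 = 17.9
A = (82/17.9)^(1/0.3483) ⇒ ln A = ln(4.581)/0.3483 = 4.3689
A = e^4.3689 ≈ 78.95 km²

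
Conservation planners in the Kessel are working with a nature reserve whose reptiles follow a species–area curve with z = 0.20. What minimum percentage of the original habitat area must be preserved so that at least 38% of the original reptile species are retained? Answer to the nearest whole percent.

1%

Need (A_new/A_old)^0.2 = 0.38, so A_new/A_old = 0.38^(1/0.2) = 0.38^5
ln(A_new/A_old) = ln 0.38 / 0.2 = -0.9676 / 0.2 = -4.8379
A_new/A_old = e^-4.8379 ≈ 0.007924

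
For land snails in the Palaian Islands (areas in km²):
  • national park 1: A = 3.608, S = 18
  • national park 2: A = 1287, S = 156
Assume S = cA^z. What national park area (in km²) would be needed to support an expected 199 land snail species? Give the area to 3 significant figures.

2500 km²

z = ln(156/18) / ln(1287/3.608) = 2.1595 / 5.8769 = 0.3675
c = 18 / 3.608^0.3675 = 18 / 1.602 = 11.23
A = (199/11.23)^(1/0.3675) ⇒ ln A = ln(17.72)/0.3675 = 7.8226
A = e^7.8226 ≈ 2496 km²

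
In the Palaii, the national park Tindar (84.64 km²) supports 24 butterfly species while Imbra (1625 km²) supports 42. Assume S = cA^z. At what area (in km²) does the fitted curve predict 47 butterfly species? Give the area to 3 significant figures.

z = ln(42/24) / ln(1625/84.64) = 0.5596 / 2.9549 = 0.1894
c = 24 / 84.64^0.1894 = 24 / 2.318 = 10.36
A = (47/10.36)^(1/0.1894) ⇒ ln A = ln(4.539)/0.1894 = 7.9872
A = e^7.9872 ≈ 2943 km²

2940 km²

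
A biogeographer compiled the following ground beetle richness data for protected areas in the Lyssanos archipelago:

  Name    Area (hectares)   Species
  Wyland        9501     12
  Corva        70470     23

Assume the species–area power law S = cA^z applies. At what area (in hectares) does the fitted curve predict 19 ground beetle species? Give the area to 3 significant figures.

39100 hectares

z = ln(23/12) / ln(70470/9501) = 0.6506 / 2.0038 = 0.3247
c = 12 / 9501^0.3247 = 12 / 19.57 = 0.6133
A = (19/0.6133)^(1/0.3247) ⇒ ln A = ln(30.98)/0.3247 = 10.5745
A = e^10.5745 ≈ 39124 hectares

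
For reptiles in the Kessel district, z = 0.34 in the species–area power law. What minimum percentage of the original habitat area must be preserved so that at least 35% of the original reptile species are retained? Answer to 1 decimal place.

4.6%

Need (A_new/A_old)^0.34 = 0.35, so A_new/A_old = 0.35^(1/0.34) = 0.35^2.941
ln(A_new/A_old) = ln 0.35 / 0.34 = -1.0498 / 0.34 = -3.0877
A_new/A_old = e^-3.0877 ≈ 0.04561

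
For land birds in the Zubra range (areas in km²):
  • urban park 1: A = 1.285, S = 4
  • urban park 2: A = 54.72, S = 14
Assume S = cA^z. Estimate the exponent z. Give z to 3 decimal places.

Taking logs: ln S = ln c + z ln A, so z = (ln S₂ − ln S₁)/(ln A₂ − ln A₁).
z = ln(14/4) / ln(54.72/1.285) = ln(3.5) / ln(42.58) = 1.2528 / 3.7515 = 0.3339

0.334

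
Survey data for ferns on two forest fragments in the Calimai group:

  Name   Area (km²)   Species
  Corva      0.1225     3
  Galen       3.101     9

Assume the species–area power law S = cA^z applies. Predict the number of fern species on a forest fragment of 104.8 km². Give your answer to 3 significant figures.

29.8

z = ln(9/3) / ln(3.101/0.1225) = 1.0986 / 3.2314 = 0.3400
c = 3 / 0.1225^0.3400 = 3 / 0.4898 = 6.125
S₃ = 6.125 × 104.8^0.3400 = 6.125 × 4.863 ≈ 29.79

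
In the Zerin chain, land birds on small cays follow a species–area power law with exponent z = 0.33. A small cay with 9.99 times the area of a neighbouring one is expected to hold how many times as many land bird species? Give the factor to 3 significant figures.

2.14

S₂/S₁ = (A₂/A₁)^z = 9.99^0.33
ln(S₂/S₁) = 0.33 × ln 9.99 = 0.33 × 2.3016 = 0.7595
S₂/S₁ = e^0.7595 ≈ 2.137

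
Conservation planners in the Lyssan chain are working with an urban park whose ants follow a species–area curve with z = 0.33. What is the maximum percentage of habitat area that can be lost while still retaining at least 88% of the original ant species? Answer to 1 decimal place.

32.1%

Need (A_new/A_old)^0.33 = 0.88, so A_new/A_old = 0.88^(1/0.33) = 0.88^3.03
ln(A_new/A_old) = ln 0.88 / 0.33 = -0.1278 / 0.33 = -0.3874
A_new/A_old = e^-0.3874 ≈ 0.6788
Fraction that can be lost = 1 − 0.6788 = 0.3212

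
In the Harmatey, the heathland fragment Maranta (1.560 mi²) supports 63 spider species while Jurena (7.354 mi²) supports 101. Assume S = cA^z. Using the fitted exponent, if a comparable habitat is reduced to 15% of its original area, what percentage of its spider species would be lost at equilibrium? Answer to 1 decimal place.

43.9%

z = ln(101/63) / ln(7.354/1.56) = 0.4720 / 1.5506 = 0.3044
S_new/S_old = (A_new/A_old)^z = 0.15^0.3044 = exp(0.3044 × -1.8971) = 0.5613
Fraction lost = 1 − 0.5613 = 0.4387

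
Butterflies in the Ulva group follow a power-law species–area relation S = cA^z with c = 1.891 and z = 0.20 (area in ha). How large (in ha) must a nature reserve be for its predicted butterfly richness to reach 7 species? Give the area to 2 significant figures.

700 ha

7 = 1.891 × A^0.2  ⇒  A^0.2 = 7/1.891 = 3.702
ln A = ln(3.702) / 0.2 = 1.3088 / 0.2 = 6.5440
A = e^6.5440 ≈ 695.1 ha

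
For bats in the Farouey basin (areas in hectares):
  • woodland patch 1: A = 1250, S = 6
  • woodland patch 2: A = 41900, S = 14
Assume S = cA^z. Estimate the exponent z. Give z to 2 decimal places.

0.24

Taking logs: ln S = ln c + z ln A, so z = (ln S₂ − ln S₁)/(ln A₂ − ln A₁).
z = ln(14/6) / ln(41900/1250) = ln(2.333) / ln(33.52) = 0.8473 / 3.5121 = 0.2412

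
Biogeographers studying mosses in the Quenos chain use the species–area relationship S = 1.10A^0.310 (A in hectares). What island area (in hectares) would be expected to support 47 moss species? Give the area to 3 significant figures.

47 = 1.1 × A^0.31  ⇒  A^0.31 = 47/1.1 = 42.73
ln A = ln(42.73) / 0.31 = 3.7548 / 0.31 = 12.1124
A = e^12.1124 ≈ 182112 hectares

182000 hectares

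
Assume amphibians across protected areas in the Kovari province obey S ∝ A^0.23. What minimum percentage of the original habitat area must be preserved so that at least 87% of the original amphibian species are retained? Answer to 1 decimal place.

54.6%

Need (A_new/A_old)^0.23 = 0.87, so A_new/A_old = 0.87^(1/0.23) = 0.87^4.348
ln(A_new/A_old) = ln 0.87 / 0.23 = -0.1393 / 0.23 = -0.6055
A_new/A_old = e^-0.6055 ≈ 0.5458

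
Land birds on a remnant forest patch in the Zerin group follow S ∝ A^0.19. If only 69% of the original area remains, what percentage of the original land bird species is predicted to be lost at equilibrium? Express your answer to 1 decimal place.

6.8%

S_new/S_old = (A_new/A_old)^z = 0.69^0.19
= exp(0.19 × ln 0.69) = exp(0.19 × -0.3711) = exp(-0.0705) ≈ 0.9319
Fraction lost = 1 − 0.9319 = 0.06807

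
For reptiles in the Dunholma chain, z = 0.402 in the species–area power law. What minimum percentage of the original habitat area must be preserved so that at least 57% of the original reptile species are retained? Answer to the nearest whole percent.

25%

Need (A_new/A_old)^0.402 = 0.57, so A_new/A_old = 0.57^(1/0.402) = 0.57^2.488
ln(A_new/A_old) = ln 0.57 / 0.402 = -0.5621 / 0.402 = -1.3983
A_new/A_old = e^-1.3983 ≈ 0.247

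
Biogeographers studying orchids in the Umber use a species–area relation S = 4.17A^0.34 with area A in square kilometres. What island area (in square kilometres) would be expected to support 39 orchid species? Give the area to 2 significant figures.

720 square kilometres

39 = 4.17 × A^0.34  ⇒  A^0.34 = 39/4.17 = 9.353
ln A = ln(9.353) / 0.34 = 2.2356 / 0.34 = 6.5754
A = e^6.5754 ≈ 717.3 square kilometres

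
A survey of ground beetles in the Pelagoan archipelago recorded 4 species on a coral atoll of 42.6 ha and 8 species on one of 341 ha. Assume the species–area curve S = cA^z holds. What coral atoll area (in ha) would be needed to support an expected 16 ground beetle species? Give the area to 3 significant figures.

z = ln(8/4) / ln(341/42.6) = 0.6931 / 2.0800 = 0.3332
c = 4 / 42.6^0.3332 = 4 / 3.491 = 1.146
A = (16/1.146)^(1/0.3332) ⇒ ln A = ln(13.97)/0.3332 = 7.9119
A = e^7.9119 ≈ 2730 ha

2730 ha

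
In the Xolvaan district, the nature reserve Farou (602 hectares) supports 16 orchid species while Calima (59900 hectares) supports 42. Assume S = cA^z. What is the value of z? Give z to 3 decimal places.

0.210

Taking logs: ln S = ln c + z ln A, so z = (ln S₂ − ln S₁)/(ln A₂ − ln A₁).
z = ln(42/16) / ln(59900/602) = ln(2.625) / ln(99.5) = 0.9651 / 4.6002 = 0.2098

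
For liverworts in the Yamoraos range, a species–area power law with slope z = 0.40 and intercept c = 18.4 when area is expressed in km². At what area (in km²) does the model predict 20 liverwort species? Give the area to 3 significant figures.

20 = 18.4 × A^0.4  ⇒  A^0.4 = 20/18.4 = 1.087
ln A = ln(1.087) / 0.4 = 0.0834 / 0.4 = 0.2085
A = e^0.2085 ≈ 1.232 km²

1.23 km²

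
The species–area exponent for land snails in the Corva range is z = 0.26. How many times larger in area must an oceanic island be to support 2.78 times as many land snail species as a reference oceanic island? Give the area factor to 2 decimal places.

(A₂/A₁)^0.26 = 2.78, so A₂/A₁ = 2.78^(1/0.26) = 2.78^3.846
ln(A₂/A₁) = ln 2.78 / 0.26 = 1.0225 / 0.26 = 3.9325
A₂/A₁ = e^3.9325 ≈ 51.03

51.03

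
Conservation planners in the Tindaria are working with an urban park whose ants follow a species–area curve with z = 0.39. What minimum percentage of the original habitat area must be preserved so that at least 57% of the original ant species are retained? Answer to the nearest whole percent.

Need (A_new/A_old)^0.39 = 0.57, so A_new/A_old = 0.57^(1/0.39) = 0.57^2.564
ln(A_new/A_old) = ln 0.57 / 0.39 = -0.5621 / 0.39 = -1.4413
A_new/A_old = e^-1.4413 ≈ 0.2366

24%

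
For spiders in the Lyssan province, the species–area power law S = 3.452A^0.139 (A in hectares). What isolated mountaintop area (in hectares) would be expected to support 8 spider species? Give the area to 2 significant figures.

8 = 3.452 × A^0.139  ⇒  A^0.139 = 8/3.452 = 2.317
ln A = ln(2.317) / 0.139 = 0.8405 / 0.139 = 6.0467
A = e^6.0467 ≈ 422.7 hectares

420 hectares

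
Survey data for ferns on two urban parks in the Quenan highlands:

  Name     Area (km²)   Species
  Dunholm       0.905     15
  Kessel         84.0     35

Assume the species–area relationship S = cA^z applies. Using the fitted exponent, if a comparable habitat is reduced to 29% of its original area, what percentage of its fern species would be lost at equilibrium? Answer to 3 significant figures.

20.7%

z = ln(35/15) / ln(84/0.905) = 0.8473 / 4.5306 = 0.1870
S_new/S_old = (A_new/A_old)^z = 0.29^0.1870 = exp(0.1870 × -1.2379) = 0.7933
Fraction lost = 1 − 0.7933 = 0.2067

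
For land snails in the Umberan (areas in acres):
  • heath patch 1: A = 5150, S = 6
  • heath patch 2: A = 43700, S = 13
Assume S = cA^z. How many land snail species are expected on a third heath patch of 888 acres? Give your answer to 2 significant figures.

z = ln(13/6) / ln(43700/5150) = 0.7732 / 2.1384 = 0.3616
c = 6 / 5150^0.3616 = 6 / 21.98 = 0.2729
S₃ = 0.2729 × 888^0.3616 = 0.2729 × 11.64 ≈ 3.178

3.2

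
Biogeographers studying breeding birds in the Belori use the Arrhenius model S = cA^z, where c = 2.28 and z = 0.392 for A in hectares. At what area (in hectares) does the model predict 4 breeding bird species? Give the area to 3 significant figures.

4 = 2.28 × A^0.392  ⇒  A^0.392 = 4/2.28 = 1.754
ln A = ln(1.754) / 0.392 = 0.5621 / 0.392 = 1.4340
A = e^1.4340 ≈ 4.195 hectares

4.20 hectares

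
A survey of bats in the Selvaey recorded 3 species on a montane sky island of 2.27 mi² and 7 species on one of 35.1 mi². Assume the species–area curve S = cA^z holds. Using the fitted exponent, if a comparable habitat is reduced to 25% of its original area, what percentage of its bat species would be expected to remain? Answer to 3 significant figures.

z = ln(7/3) / ln(35.1/2.27) = 0.8473 / 2.7384 = 0.3094
S_new/S_old = (A_new/A_old)^z = 0.25^0.3094 = exp(0.3094 × -1.3863) = 0.6512

65.1%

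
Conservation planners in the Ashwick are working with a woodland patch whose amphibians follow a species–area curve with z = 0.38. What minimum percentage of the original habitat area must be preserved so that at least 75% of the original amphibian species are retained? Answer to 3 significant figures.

46.9%

Need (A_new/A_old)^0.38 = 0.75, so A_new/A_old = 0.75^(1/0.38) = 0.75^2.632
ln(A_new/A_old) = ln 0.75 / 0.38 = -0.2877 / 0.38 = -0.7571
A_new/A_old = e^-0.7571 ≈ 0.469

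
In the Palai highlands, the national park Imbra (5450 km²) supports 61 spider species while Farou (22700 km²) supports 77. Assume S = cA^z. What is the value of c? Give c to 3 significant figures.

z = ln(S₂/S₁) / ln(A₂/A₁) = ln(77/61) / ln(22700/5450) = 0.2329 / 1.4267 = 0.1633
c = S₁ / A₁^z = 61 / 5450^0.1633 = 61 / 4.074 = 14.97

15.0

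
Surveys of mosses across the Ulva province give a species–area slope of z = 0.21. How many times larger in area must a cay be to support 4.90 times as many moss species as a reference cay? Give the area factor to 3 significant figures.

(A₂/A₁)^0.21 = 4.9, so A₂/A₁ = 4.9^(1/0.21) = 4.9^4.762
ln(A₂/A₁) = ln 4.9 / 0.21 = 1.5892 / 0.21 = 7.5678
A₂/A₁ = e^7.5678 ≈ 1935

1930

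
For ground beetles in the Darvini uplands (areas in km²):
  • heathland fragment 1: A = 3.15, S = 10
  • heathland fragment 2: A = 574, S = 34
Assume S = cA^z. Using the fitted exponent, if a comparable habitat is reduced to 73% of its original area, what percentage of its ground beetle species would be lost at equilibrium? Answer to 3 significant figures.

7.13%

z = ln(34/10) / ln(574/3.15) = 1.2238 / 5.2052 = 0.2351
S_new/S_old = (A_new/A_old)^z = 0.73^0.2351 = exp(0.2351 × -0.3147) = 0.9287
Fraction lost = 1 − 0.9287 = 0.07132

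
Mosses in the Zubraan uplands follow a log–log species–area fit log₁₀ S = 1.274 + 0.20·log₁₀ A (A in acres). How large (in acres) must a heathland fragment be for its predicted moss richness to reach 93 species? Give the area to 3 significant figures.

2970 acres

93 = 18.79 × A^0.2  ⇒  A^0.2 = 93/18.79 = 4.949
ln A = ln(4.949) / 0.2 = 1.5991 / 0.2 = 7.9955
A = e^7.9955 ≈ 2968 acres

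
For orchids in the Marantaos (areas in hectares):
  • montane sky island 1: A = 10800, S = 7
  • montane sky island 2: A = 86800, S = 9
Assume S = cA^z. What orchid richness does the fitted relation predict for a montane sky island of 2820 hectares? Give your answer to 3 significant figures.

z = ln(9/7) / ln(86800/10800) = 0.2513 / 2.0841 = 0.1206
c = 7 / 10800^0.1206 = 7 / 3.065 = 2.284
S₃ = 2.284 × 2820^0.1206 = 2.284 × 2.607 ≈ 5.954

5.95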